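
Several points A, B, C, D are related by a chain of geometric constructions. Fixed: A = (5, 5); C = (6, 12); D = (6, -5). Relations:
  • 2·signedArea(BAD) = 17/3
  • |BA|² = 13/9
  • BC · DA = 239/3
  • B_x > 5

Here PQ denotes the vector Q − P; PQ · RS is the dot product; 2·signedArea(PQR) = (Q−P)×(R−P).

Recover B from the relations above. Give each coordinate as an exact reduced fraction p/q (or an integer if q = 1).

B = (17/3, 4)

1. B_x = 17/3  [2·signedArea(BAD) = 17/3 ∩ BC · DA = 239/3]
2. B_y = 4  [2·signedArea(BAD) = 17/3 ∩ BC · DA = 239/3]
   → B = (17/3, 4)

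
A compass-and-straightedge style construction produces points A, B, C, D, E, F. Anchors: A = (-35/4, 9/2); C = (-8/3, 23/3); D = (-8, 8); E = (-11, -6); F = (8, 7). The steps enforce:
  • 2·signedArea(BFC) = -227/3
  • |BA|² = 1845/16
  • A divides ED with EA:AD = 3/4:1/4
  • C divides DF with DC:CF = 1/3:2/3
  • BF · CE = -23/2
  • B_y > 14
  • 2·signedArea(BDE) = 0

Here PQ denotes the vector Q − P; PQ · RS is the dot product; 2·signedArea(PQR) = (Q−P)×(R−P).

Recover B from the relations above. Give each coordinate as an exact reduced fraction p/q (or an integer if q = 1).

B = (-13/2, 15)

1. B_x = -13/2  [2·signedArea(BDE) = 0 ∩ 2·signedArea(BFC) = -227/3]
2. B_y = 15  [2·signedArea(BDE) = 0 ∩ 2·signedArea(BFC) = -227/3]
   → B = (-13/2, 15)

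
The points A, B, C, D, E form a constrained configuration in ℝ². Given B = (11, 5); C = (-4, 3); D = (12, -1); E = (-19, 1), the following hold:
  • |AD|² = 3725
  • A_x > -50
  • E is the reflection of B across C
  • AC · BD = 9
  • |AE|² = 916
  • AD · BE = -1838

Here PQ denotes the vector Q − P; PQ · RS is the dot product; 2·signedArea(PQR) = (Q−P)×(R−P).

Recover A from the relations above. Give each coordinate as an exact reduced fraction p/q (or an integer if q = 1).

A = (-49, -3)

1. A_x = -49  [AC · BD = 9 ∩ AD · BE = -1838]
2. A_y = -3  [AC · BD = 9 ∩ AD · BE = -1838]
   → A = (-49, -3)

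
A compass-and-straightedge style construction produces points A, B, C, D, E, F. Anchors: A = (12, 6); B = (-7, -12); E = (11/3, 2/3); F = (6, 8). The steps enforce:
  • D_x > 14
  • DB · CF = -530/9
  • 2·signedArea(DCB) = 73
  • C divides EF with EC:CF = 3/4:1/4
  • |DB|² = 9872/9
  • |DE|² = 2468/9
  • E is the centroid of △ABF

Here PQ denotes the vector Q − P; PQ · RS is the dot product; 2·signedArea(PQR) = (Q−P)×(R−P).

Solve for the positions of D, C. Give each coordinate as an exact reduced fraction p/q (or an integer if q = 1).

1. C_x = 65/12  [C divides EF with EC:CF = 3/4:1/4]
2. C_y = 37/6  [C divides EF with EC:CF = 3/4:1/4]
   → C = (65/12, 37/6)
3. D_x = 43/3  [DB · CF = -530/9 ∩ 2·signedArea(DCB) = 73]
4. D_y = 40/3  [DB · CF = -530/9 ∩ 2·signedArea(DCB) = 73]
   → D = (43/3, 40/3)

C = (65/12, 37/6)
D = (43/3, 40/3)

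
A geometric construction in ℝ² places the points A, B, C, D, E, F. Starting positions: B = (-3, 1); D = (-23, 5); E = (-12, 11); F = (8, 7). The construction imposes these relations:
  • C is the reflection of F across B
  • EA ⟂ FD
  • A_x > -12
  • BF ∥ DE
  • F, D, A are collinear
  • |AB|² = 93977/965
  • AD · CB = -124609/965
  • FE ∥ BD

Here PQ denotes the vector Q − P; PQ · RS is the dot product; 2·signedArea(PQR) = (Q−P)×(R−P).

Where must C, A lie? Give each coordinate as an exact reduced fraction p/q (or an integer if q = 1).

A = (-11252/965, 5531/965)
C = (-14, -5)

1. C_x = -14  [C is the reflection of F across B]
2. C_y = -5  [C is the reflection of F across B]
   → C = (-14, -5)
3. A_x = -11252/965  [F, D, A are collinear ∩ EA ⟂ FD]
4. A_y = 5531/965  [F, D, A are collinear ∩ EA ⟂ FD]
   → A = (-11252/965, 5531/965)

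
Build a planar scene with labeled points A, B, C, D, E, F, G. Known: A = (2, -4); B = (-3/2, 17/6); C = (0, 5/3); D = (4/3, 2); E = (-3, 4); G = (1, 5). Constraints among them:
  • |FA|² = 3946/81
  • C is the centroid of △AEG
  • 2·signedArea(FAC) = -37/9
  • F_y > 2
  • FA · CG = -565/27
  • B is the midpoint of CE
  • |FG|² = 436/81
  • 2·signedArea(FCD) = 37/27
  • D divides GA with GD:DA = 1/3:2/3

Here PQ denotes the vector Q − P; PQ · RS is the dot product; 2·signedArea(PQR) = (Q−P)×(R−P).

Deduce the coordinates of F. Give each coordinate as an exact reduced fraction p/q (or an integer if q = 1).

1. F_x = 1/3  [FA · CG = -565/27 ∩ 2·signedArea(FCD) = 37/27]
2. F_y = 25/9  [FA · CG = -565/27 ∩ 2·signedArea(FCD) = 37/27]
   → F = (1/3, 25/9)

F = (1/3, 25/9)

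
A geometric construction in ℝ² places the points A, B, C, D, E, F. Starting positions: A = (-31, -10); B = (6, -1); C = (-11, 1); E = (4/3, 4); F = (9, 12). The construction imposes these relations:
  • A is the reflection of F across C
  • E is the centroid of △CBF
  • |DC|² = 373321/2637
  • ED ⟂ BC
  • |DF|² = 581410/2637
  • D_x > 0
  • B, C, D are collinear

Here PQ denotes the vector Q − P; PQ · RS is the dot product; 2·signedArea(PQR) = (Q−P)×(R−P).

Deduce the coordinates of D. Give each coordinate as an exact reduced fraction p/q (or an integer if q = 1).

D = (718/879, -343/879)

1. D_x = 718/879  [B, C, D are collinear ∩ ED ⟂ BC]
2. D_y = -343/879  [B, C, D are collinear ∩ ED ⟂ BC]
   → D = (718/879, -343/879)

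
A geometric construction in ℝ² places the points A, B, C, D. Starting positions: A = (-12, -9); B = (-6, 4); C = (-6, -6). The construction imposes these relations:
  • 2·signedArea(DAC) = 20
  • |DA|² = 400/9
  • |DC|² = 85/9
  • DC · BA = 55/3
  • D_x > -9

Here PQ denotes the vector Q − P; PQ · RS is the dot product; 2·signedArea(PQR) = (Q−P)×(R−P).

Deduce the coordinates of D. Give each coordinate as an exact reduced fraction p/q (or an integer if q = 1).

D = (-8, -11/3)

1. D_x = -8  [2·signedArea(DAC) = 20 ∩ DC · BA = 55/3]
2. D_y = -11/3  [2·signedArea(DAC) = 20 ∩ DC · BA = 55/3]
   → D = (-8, -11/3)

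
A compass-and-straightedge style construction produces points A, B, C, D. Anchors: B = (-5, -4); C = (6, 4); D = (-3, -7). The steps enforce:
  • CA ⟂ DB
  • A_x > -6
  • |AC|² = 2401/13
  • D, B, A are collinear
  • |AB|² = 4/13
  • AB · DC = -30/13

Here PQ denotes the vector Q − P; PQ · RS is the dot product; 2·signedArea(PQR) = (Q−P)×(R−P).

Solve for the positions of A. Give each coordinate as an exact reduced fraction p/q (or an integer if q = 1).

1. A_x = -69/13  [D, B, A are collinear ∩ CA ⟂ DB]
2. A_y = -46/13  [D, B, A are collinear ∩ CA ⟂ DB]
   → A = (-69/13, -46/13)

A = (-69/13, -46/13)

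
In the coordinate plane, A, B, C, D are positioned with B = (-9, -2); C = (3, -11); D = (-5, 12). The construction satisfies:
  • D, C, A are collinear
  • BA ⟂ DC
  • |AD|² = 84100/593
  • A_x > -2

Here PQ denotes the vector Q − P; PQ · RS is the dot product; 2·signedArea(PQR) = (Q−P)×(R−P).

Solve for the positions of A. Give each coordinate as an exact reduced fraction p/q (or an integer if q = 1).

A = (-645/593, 446/593)

1. A_x = -645/593  [D, C, A are collinear ∩ BA ⟂ DC]
2. A_y = 446/593  [D, C, A are collinear ∩ BA ⟂ DC]
   → A = (-645/593, 446/593)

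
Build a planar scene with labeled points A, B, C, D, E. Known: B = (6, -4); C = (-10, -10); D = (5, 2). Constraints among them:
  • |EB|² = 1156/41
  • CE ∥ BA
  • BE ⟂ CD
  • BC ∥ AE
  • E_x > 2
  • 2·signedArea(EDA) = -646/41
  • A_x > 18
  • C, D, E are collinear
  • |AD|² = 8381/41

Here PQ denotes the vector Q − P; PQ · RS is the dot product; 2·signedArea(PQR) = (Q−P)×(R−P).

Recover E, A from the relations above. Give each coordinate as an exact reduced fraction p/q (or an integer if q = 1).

1. E_x = 110/41  [C, D, E are collinear ∩ BE ⟂ CD]
2. E_y = 6/41  [C, D, E are collinear ∩ BE ⟂ CD]
   → E = (110/41, 6/41)
3. A_x = 766/41  [BC ∥ AE ∩ CE ∥ BA]
4. A_y = 252/41  [BC ∥ AE ∩ CE ∥ BA]
   → A = (766/41, 252/41)

A = (766/41, 252/41)
E = (110/41, 6/41)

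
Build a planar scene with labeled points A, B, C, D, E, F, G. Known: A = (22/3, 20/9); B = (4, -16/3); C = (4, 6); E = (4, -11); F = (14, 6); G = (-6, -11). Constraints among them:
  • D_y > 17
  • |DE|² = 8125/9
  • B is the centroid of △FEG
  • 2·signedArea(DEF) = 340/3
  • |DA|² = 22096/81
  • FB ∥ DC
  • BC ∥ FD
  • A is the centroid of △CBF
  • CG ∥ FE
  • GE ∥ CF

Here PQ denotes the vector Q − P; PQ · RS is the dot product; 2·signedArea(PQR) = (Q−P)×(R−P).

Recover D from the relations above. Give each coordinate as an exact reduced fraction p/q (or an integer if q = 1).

D = (14, 52/3)

1. D_x = 14  [FB ∥ DC ∩ BC ∥ FD]
2. D_y = 52/3  [FB ∥ DC ∩ BC ∥ FD]
   → D = (14, 52/3)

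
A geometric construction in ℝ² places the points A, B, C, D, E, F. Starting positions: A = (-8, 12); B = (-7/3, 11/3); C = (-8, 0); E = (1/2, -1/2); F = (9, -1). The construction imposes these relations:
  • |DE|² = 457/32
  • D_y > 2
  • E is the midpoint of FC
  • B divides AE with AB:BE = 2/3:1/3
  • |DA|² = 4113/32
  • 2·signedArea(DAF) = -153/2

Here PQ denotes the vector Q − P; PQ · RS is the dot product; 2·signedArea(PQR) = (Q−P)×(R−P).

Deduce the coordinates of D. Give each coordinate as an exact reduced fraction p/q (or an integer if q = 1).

D = (-13/8, 21/8)

1. D_x = -13/8  [line 13·x + 17·y + -47/2 = 0 ∩ |DE|² = 457/32]
2. D_y = 21/8  [line 13·x + 17·y + -47/2 = 0 ∩ |DE|² = 457/32]
   → D = (-13/8, 21/8)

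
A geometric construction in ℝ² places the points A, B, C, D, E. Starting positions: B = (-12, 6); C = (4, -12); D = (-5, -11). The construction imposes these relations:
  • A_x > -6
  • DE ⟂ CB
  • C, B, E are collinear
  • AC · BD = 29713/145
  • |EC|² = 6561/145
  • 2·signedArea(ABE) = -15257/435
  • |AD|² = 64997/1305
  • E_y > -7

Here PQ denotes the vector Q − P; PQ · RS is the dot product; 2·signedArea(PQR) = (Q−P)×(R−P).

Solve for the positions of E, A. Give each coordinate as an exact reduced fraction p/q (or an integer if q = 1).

A = (-2533/435, -1736/435)
E = (-68/145, -1011/145)

1. E_x = -68/145  [C, B, E are collinear ∩ DE ⟂ CB]
2. E_y = -1011/145  [C, B, E are collinear ∩ DE ⟂ CB]
   → E = (-68/145, -1011/145)
3. A_x = -2533/435  [AC · BD = 29713/145 ∩ 2·signedArea(ABE) = -15257/435]
4. A_y = -1736/435  [AC · BD = 29713/145 ∩ 2·signedArea(ABE) = -15257/435]
   → A = (-2533/435, -1736/435)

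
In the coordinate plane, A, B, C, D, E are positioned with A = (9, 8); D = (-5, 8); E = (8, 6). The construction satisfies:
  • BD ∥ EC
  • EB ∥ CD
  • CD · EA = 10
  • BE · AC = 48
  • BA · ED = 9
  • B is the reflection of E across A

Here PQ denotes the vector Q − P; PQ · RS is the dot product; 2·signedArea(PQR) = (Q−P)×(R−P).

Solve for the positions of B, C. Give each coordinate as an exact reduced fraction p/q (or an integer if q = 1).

1. B_x = 10  [B is the reflection of E across A]
2. B_y = 10  [B is the reflection of E across A]
   → B = (10, 10)
3. C_x = -7  [EB ∥ CD ∩ BD ∥ EC]
4. C_y = 4  [EB ∥ CD ∩ BD ∥ EC]
   → C = (-7, 4)

B = (10, 10)
C = (-7, 4)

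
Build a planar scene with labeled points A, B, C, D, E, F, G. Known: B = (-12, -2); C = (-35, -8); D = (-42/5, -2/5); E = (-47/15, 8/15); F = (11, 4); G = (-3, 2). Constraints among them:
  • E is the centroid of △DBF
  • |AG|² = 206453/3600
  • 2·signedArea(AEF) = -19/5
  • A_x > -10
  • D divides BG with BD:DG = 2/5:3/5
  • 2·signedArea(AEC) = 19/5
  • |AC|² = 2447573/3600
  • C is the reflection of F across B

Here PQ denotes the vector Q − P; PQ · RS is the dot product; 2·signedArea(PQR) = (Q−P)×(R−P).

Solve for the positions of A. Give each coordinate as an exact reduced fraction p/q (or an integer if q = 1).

A = (-587/60, -41/30)

1. A_x = -587/60  [2·signedArea(AEC) = 19/5 ∩ 2·signedArea(AEF) = -19/5]
2. A_y = -41/30  [2·signedArea(AEC) = 19/5 ∩ 2·signedArea(AEF) = -19/5]
   → A = (-587/60, -41/30)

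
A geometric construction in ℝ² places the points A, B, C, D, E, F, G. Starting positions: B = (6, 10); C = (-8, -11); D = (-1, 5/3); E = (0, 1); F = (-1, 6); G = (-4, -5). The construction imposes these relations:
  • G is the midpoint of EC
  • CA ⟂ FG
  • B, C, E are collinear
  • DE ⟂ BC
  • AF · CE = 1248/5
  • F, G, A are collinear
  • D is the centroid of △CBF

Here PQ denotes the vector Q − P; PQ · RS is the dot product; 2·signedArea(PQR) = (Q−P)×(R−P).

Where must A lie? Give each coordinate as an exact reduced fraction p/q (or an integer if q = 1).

1. A_x = -29/5  [F, G, A are collinear ∩ CA ⟂ FG]
2. A_y = -58/5  [F, G, A are collinear ∩ CA ⟂ FG]
   → A = (-29/5, -58/5)

A = (-29/5, -58/5)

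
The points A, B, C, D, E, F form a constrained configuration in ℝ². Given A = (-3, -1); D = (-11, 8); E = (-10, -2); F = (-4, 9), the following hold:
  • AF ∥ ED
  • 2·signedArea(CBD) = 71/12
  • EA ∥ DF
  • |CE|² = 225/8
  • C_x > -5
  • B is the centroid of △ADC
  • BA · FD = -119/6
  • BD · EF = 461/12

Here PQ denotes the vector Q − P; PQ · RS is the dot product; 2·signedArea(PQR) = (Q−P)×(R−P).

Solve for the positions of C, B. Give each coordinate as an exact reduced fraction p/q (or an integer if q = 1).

1. B_x = -25/4  [BA · FD = -119/6 ∩ BD · EF = 461/12]
2. B_y = 23/12  [BA · FD = -119/6 ∩ BD · EF = 461/12]
   → B = (-25/4, 23/12)
3. C_x = -19/4  [2·signedArea(CBD) = 71/12 ∩ B is the centroid of △ADC]
4. C_y = -5/4  [2·signedArea(CBD) = 71/12 ∩ B is the centroid of △ADC]
   → C = (-19/4, -5/4)

B = (-25/4, 23/12)
C = (-19/4, -5/4)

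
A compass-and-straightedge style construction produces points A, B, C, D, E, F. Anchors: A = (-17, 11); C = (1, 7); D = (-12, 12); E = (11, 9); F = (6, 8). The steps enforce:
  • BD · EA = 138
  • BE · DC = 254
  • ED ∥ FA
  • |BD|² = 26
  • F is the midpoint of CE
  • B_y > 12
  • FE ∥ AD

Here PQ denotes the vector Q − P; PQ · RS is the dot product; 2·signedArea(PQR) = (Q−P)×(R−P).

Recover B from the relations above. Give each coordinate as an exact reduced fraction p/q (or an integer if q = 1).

1. B_x = -7  [BE · DC = 254 ∩ BD · EA = 138]
2. B_y = 13  [BE · DC = 254 ∩ BD · EA = 138]
   → B = (-7, 13)

B = (-7, 13)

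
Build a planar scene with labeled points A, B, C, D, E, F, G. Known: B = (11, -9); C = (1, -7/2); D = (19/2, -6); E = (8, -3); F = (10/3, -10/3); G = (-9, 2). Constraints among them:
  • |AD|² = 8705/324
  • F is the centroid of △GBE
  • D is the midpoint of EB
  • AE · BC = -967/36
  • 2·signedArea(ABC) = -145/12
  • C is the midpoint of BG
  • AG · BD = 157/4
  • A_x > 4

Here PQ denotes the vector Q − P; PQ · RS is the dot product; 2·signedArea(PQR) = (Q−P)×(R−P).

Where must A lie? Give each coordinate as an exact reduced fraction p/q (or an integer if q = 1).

1. A_x = 83/18  [AE · BC = -967/36 ∩ AG · BD = 157/4]
2. A_y = -77/18  [AE · BC = -967/36 ∩ AG · BD = 157/4]
   → A = (83/18, -77/18)

A = (83/18, -77/18)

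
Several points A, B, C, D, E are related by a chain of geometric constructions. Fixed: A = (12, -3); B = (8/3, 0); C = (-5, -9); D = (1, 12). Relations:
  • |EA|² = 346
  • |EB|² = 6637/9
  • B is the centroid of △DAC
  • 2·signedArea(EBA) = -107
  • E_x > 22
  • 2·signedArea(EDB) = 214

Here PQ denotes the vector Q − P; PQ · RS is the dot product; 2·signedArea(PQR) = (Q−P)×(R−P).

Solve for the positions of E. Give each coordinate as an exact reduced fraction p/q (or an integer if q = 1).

1. E_x = 23  [2·signedArea(EDB) = 214 ∩ 2·signedArea(EBA) = -107]
2. E_y = -18  [2·signedArea(EDB) = 214 ∩ 2·signedArea(EBA) = -107]
   → E = (23, -18)

E = (23, -18)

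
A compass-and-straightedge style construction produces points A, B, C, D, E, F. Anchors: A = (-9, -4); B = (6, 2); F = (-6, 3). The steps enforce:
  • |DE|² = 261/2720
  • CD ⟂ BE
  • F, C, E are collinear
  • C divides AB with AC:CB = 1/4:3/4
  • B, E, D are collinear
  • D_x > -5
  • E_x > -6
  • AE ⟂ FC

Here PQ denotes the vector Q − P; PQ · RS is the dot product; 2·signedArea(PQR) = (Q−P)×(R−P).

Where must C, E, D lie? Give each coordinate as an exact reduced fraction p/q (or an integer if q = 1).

C = (-21/4, -5/2)
D = (-3291/680, -2267/680)
E = (-87/17, -59/17)

1. C_x = -21/4  [C divides AB with AC:CB = 1/4:3/4]
2. C_y = -5/2  [C divides AB with AC:CB = 1/4:3/4]
   → C = (-21/4, -5/2)
3. E_x = -87/17  [F, C, E are collinear ∩ AE ⟂ FC]
4. E_y = -59/17  [F, C, E are collinear ∩ AE ⟂ FC]
   → E = (-87/17, -59/17)
5. D_x = -3291/680  [B, E, D are collinear ∩ CD ⟂ BE]
6. D_y = -2267/680  [B, E, D are collinear ∩ CD ⟂ BE]
   → D = (-3291/680, -2267/680)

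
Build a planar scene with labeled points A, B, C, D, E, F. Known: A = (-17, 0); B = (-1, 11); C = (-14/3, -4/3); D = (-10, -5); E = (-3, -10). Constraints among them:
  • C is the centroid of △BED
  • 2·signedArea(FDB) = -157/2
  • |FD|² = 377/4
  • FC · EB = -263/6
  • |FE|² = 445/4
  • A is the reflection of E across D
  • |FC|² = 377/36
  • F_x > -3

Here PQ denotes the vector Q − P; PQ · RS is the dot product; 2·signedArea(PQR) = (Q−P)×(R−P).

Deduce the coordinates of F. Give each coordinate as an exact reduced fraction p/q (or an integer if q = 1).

F = (-2, 1/2)

1. F_x = -2  [2·signedArea(FDB) = -157/2 ∩ FC · EB = -263/6]
2. F_y = 1/2  [2·signedArea(FDB) = -157/2 ∩ FC · EB = -263/6]
   → F = (-2, 1/2)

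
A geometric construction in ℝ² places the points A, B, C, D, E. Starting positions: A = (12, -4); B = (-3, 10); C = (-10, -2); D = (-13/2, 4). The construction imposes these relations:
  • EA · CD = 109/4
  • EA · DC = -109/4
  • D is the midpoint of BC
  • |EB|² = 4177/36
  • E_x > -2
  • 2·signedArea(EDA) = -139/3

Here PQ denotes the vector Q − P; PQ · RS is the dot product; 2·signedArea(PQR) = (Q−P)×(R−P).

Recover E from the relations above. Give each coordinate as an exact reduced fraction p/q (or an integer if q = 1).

E = (-3/2, -2/3)

1. E_x = -3/2  [2·signedArea(EDA) = -139/3 ∩ EA · DC = -109/4]
2. E_y = -2/3  [2·signedArea(EDA) = -139/3 ∩ EA · DC = -109/4]
   → E = (-3/2, -2/3)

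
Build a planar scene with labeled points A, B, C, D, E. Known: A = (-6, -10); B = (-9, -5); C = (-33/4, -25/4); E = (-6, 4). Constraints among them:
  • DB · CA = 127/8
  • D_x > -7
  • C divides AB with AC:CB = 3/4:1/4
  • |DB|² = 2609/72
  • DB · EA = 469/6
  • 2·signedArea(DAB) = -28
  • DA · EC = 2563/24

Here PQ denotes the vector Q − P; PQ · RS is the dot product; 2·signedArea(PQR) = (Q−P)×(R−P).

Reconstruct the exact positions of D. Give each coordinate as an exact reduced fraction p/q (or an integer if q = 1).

D = (-27/4, 7/12)

1. D_x = -27/4  [DB · CA = 127/8 ∩ DA · EC = 2563/24]
2. D_y = 7/12  [DB · CA = 127/8 ∩ DA · EC = 2563/24]
   → D = (-27/4, 7/12)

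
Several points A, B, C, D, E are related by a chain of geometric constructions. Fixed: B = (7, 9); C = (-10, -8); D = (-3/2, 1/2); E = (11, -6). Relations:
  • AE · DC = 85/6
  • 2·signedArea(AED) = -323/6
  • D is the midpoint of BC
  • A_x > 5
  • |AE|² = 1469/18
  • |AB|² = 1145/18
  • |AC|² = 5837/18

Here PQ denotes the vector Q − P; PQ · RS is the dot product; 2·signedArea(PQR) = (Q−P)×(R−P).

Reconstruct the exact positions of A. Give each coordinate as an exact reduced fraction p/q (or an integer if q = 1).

1. A_x = 11/2  [AE · DC = 85/6 ∩ 2·signedArea(AED) = -323/6]
2. A_y = 7/6  [AE · DC = 85/6 ∩ 2·signedArea(AED) = -323/6]
   → A = (11/2, 7/6)

A = (11/2, 7/6)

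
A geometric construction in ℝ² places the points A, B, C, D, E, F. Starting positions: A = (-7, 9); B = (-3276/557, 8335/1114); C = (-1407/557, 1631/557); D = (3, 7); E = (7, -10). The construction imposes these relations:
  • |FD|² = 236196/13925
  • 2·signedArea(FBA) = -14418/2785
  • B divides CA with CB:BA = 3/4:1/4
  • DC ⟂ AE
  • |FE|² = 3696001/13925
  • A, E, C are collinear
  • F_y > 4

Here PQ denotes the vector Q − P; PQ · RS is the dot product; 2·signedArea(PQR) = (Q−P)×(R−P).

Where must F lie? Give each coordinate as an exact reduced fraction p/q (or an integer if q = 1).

F = (-879/2785, 12691/2785)

1. F_x = -879/2785  [line -1691/1114·x + -623/557·y + 25721/5570 = 0 ∩ |FE|² = 3696001/13925]
2. F_y = 12691/2785  [line -1691/1114·x + -623/557·y + 25721/5570 = 0 ∩ |FE|² = 3696001/13925]
   → F = (-879/2785, 12691/2785)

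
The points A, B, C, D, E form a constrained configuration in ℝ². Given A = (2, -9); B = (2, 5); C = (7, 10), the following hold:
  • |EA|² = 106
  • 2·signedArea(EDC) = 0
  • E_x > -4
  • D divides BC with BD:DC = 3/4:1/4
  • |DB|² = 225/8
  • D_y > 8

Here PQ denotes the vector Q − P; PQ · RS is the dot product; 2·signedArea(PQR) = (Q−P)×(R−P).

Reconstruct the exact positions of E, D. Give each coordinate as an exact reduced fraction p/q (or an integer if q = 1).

1. D_x = 23/4  [D divides BC with BD:DC = 3/4:1/4]
2. D_y = 35/4  [D divides BC with BD:DC = 3/4:1/4]
   → D = (23/4, 35/4)
3. E_x = -3  [line -5/4·x + 5/4·y + -15/4 = 0 ∩ |EA|² = 106]
4. E_y = 0  [line -5/4·x + 5/4·y + -15/4 = 0 ∩ |EA|² = 106]
   → E = (-3, 0)

D = (23/4, 35/4)
E = (-3, 0)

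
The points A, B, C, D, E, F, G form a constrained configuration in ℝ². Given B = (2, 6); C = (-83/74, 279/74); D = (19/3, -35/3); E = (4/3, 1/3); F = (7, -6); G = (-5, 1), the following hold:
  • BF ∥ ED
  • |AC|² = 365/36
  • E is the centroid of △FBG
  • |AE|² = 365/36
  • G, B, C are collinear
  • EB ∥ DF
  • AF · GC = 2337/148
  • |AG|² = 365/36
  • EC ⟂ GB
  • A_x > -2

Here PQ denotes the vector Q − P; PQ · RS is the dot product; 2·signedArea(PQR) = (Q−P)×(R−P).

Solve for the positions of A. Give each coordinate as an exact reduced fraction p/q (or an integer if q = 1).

1. A_x = -11/6  [line -287/74·x + -205/74·y + -779/148 = 0 ∩ |AG|² = 365/36]
2. A_y = 2/3  [line -287/74·x + -205/74·y + -779/148 = 0 ∩ |AG|² = 365/36]
   → A = (-11/6, 2/3)

A = (-11/6, 2/3)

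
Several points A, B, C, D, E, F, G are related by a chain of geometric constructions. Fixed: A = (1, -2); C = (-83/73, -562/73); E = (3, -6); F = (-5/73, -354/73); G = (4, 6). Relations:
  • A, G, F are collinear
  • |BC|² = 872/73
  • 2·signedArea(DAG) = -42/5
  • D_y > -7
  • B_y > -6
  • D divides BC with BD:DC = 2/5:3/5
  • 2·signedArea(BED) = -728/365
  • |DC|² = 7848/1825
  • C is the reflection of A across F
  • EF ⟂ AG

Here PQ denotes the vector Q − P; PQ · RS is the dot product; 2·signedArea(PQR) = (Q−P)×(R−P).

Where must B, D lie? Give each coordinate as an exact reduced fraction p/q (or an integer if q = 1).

B = (107/73, -396/73)
D = (31/73, -2312/365)

1. D_x = 31/73  [line -8·x + 3·y + 112/5 = 0 ∩ |DC|² = 7848/1825]
2. D_y = -2312/365  [line -8·x + 3·y + 112/5 = 0 ∩ |DC|² = 7848/1825]
   → D = (31/73, -2312/365)
3. B_x = 107/73  [2·signedArea(BED) = -728/365 ∩ D divides BC with BD:DC = 2/5:3/5]
4. B_y = -396/73  [2·signedArea(BED) = -728/365 ∩ D divides BC with BD:DC = 2/5:3/5]
   → B = (107/73, -396/73)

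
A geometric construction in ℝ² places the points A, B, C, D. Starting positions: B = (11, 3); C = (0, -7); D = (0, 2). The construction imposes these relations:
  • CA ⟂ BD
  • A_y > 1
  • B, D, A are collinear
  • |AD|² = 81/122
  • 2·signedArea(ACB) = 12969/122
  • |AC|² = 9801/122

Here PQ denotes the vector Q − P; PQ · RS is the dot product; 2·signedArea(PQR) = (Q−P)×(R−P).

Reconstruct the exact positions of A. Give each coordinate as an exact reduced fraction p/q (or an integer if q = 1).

1. A_x = -99/122  [B, D, A are collinear ∩ CA ⟂ BD]
2. A_y = 235/122  [B, D, A are collinear ∩ CA ⟂ BD]
   → A = (-99/122, 235/122)

A = (-99/122, 235/122)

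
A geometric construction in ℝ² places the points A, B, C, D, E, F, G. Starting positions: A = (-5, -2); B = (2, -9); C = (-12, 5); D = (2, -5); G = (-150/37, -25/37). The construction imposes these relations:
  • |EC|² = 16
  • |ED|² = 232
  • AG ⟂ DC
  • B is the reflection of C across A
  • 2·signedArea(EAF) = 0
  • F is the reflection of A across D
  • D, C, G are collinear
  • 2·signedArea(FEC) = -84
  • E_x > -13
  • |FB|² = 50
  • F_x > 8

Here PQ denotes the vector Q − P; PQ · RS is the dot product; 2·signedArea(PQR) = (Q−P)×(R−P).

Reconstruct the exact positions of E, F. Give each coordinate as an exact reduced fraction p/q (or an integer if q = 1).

1. F_x = 9  [F is the reflection of A across D]
2. F_y = -8  [F is the reflection of A across D]
   → F = (9, -8)
3. E_x = -12  [2·signedArea(EAF) = 0 ∩ 2·signedArea(FEC) = -84]
4. E_y = 1  [2·signedArea(EAF) = 0 ∩ 2·signedArea(FEC) = -84]
   → E = (-12, 1)

E = (-12, 1)
F = (9, -8)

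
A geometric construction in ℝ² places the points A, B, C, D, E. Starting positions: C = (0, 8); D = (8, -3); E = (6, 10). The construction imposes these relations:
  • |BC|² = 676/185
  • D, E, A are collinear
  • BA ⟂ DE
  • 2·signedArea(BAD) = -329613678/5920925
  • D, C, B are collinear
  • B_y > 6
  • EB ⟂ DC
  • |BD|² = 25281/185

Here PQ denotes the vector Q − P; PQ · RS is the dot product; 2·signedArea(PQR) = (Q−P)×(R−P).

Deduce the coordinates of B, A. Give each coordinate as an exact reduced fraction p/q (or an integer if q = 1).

A = (205478/32005, 232638/32005)
B = (208/185, 1194/185)

1. B_x = 208/185  [D, C, B are collinear ∩ EB ⟂ DC]
2. B_y = 1194/185  [D, C, B are collinear ∩ EB ⟂ DC]
   → B = (208/185, 1194/185)
3. A_x = 205478/32005  [D, E, A are collinear ∩ BA ⟂ DE]
4. A_y = 232638/32005  [D, E, A are collinear ∩ BA ⟂ DE]
   → A = (205478/32005, 232638/32005)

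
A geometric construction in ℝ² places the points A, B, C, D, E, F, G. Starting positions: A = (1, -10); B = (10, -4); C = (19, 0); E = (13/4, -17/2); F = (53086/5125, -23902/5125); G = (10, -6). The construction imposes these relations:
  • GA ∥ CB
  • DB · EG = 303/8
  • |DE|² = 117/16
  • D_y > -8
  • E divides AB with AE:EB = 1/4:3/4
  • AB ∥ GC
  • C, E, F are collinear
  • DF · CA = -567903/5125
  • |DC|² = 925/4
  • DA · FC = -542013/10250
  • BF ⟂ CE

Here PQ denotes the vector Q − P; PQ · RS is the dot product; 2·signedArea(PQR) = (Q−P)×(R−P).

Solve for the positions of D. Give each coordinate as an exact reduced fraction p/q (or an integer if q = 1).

D = (11/2, -7)

1. D_x = 11/2  [DF · CA = -567903/5125 ∩ DA · FC = -542013/10250]
2. D_y = -7  [DF · CA = -567903/5125 ∩ DA · FC = -542013/10250]
   → D = (11/2, -7)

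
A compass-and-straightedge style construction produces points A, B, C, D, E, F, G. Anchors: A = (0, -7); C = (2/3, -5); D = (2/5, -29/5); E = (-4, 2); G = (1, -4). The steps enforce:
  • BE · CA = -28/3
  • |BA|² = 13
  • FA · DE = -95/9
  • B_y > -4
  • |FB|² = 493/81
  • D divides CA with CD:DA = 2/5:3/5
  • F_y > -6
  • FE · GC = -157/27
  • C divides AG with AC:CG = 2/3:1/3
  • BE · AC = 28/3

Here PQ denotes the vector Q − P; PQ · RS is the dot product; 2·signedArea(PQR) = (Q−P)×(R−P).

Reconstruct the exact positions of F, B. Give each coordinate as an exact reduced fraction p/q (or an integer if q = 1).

B = (-6/5, -18/5)
F = (5/9, -16/3)

1. F_x = 5/9  [FE · GC = -157/27 ∩ FA · DE = -95/9]
2. F_y = -16/3  [FE · GC = -157/27 ∩ FA · DE = -95/9]
   → F = (5/9, -16/3)
3. B_x = -6/5  [line -2/3·x + -2·y + -8 = 0 ∩ |FB|² = 493/81]
4. B_y = -18/5  [line -2/3·x + -2·y + -8 = 0 ∩ |FB|² = 493/81]
   → B = (-6/5, -18/5)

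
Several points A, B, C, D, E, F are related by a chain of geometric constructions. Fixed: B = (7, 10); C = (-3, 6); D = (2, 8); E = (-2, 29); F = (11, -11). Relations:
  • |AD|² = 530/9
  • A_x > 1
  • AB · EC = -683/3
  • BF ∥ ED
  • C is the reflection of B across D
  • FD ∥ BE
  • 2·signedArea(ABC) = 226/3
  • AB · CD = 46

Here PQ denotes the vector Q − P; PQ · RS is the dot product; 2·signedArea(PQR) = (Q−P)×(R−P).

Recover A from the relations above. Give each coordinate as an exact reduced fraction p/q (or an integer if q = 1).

A = (5/3, 1/3)

1. A_x = 5/3  [AB · EC = -683/3 ∩ AB · CD = 46]
2. A_y = 1/3  [AB · EC = -683/3 ∩ AB · CD = 46]
   → A = (5/3, 1/3)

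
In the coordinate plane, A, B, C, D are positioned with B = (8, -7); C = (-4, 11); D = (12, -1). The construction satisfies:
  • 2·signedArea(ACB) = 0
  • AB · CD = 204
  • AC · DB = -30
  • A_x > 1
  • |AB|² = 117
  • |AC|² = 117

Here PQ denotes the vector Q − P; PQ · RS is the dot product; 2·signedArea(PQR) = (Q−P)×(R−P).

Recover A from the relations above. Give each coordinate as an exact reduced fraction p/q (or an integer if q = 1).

1. A_x = 2  [2·signedArea(ACB) = 0 ∩ AC · DB = -30]
2. A_y = 2  [2·signedArea(ACB) = 0 ∩ AC · DB = -30]
   → A = (2, 2)

A = (2, 2)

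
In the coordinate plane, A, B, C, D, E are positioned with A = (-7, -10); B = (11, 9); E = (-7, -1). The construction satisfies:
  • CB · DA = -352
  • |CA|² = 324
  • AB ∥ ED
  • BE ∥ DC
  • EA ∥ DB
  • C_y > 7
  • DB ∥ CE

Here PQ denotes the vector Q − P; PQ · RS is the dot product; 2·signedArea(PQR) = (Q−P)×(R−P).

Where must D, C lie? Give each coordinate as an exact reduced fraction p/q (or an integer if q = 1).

1. D_x = 11  [EA ∥ DB ∩ AB ∥ ED]
2. D_y = 18  [EA ∥ DB ∩ AB ∥ ED]
   → D = (11, 18)
3. C_x = -7  [DB ∥ CE ∩ BE ∥ DC]
4. C_y = 8  [DB ∥ CE ∩ BE ∥ DC]
   → C = (-7, 8)

C = (-7, 8)
D = (11, 18)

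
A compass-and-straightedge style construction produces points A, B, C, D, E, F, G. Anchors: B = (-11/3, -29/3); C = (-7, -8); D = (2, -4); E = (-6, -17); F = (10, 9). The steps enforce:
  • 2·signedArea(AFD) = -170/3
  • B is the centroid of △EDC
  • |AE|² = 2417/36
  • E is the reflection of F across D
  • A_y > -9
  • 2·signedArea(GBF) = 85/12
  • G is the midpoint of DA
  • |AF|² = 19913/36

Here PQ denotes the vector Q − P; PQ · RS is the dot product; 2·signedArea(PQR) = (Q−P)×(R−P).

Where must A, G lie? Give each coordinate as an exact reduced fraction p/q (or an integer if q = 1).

1. A_x = -16/3  [line 13·x + -8·y + -4/3 = 0 ∩ |AE|² = 2417/36]
2. A_y = -53/6  [line 13·x + -8·y + -4/3 = 0 ∩ |AE|² = 2417/36]
   → A = (-16/3, -53/6)
3. G_x = -5/3  [G is the midpoint of DA]
4. G_y = -77/12  [G is the midpoint of DA]
   → G = (-5/3, -77/12)

A = (-16/3, -53/6)
G = (-5/3, -77/12)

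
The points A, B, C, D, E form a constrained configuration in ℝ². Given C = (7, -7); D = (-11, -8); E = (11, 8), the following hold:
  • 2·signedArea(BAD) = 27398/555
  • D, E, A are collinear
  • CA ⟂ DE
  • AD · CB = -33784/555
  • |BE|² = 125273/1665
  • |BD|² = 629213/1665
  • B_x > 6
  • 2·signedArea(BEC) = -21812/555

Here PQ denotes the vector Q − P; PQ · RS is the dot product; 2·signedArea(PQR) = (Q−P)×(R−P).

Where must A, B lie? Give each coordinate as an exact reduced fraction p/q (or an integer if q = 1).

1. A_x = 231/185  [D, E, A are collinear ∩ CA ⟂ DE]
2. A_y = 168/185  [D, E, A are collinear ∩ CA ⟂ DE]
   → A = (231/185, 168/185)
3. B_x = 1187/185  [2·signedArea(BEC) = -21812/555 ∩ 2·signedArea(BAD) = 27398/555]
4. B_y = 353/555  [2·signedArea(BEC) = -21812/555 ∩ 2·signedArea(BAD) = 27398/555]
   → B = (1187/185, 353/555)

A = (231/185, 168/185)
B = (1187/185, 353/555)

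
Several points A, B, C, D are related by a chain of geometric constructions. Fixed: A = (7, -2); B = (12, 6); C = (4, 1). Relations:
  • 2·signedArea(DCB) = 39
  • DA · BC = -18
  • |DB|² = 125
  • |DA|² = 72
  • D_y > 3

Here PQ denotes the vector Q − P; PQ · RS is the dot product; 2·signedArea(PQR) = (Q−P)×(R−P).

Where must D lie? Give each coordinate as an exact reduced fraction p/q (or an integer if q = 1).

D = (1, 4)

1. D_x = 1  [2·signedArea(DCB) = 39 ∩ DA · BC = -18]
2. D_y = 4  [2·signedArea(DCB) = 39 ∩ DA · BC = -18]
   → D = (1, 4)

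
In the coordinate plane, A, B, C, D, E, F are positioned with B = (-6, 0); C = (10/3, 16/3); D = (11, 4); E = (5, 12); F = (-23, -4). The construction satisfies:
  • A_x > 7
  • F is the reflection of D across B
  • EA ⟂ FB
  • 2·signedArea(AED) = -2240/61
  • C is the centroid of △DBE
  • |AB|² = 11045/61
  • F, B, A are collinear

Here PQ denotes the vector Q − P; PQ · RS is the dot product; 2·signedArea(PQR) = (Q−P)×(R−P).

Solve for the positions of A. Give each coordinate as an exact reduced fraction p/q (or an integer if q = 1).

1. A_x = 433/61  [F, B, A are collinear ∩ EA ⟂ FB]
2. A_y = 188/61  [F, B, A are collinear ∩ EA ⟂ FB]
   → A = (433/61, 188/61)

A = (433/61, 188/61)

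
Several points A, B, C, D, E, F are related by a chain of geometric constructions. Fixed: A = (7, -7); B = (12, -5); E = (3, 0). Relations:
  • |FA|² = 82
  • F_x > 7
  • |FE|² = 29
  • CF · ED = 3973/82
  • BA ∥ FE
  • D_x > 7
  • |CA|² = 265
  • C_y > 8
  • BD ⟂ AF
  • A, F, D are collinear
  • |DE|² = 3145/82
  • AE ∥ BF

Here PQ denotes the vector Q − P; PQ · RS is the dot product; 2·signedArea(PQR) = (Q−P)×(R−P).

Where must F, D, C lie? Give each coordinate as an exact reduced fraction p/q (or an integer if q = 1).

C = (4, 9)
D = (597/82, -367/82)
F = (8, 2)

1. F_x = 8  [BA ∥ FE ∩ AE ∥ BF]
2. F_y = 2  [BA ∥ FE ∩ AE ∥ BF]
   → F = (8, 2)
3. D_x = 597/82  [A, F, D are collinear ∩ BD ⟂ AF]
4. D_y = -367/82  [A, F, D are collinear ∩ BD ⟂ AF]
   → D = (597/82, -367/82)
5. C_x = 4  [line -351/82·x + 367/82·y + -1899/82 = 0 ∩ |CA|² = 265]
6. C_y = 9  [line -351/82·x + 367/82·y + -1899/82 = 0 ∩ |CA|² = 265]
   → C = (4, 9)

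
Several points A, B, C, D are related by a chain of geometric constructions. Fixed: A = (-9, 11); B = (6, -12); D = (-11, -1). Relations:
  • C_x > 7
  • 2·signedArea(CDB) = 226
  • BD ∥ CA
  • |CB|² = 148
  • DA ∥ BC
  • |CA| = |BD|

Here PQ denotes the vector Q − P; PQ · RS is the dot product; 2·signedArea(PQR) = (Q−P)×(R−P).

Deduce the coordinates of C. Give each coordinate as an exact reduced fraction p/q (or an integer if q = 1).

C = (8, 0)

1. C_x = 8  [BD ∥ CA ∩ DA ∥ BC]
2. C_y = 0  [BD ∥ CA ∩ DA ∥ BC]
   → C = (8, 0)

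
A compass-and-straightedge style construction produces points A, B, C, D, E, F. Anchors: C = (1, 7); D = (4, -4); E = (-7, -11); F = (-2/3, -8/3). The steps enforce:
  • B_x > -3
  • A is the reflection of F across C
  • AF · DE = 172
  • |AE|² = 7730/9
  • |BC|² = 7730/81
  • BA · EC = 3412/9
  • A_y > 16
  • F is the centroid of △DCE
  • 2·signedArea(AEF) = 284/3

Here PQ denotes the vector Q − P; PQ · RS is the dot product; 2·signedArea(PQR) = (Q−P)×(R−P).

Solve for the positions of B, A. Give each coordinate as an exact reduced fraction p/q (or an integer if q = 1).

A = (8/3, 50/3)
B = (-20/9, -20/9)

1. A_x = 8/3  [A is the reflection of F across C]
2. A_y = 50/3  [A is the reflection of F across C]
   → A = (8/3, 50/3)
3. B_x = -20/9  [line -8·x + -18·y + -520/9 = 0 ∩ |BC|² = 7730/81]
4. B_y = -20/9  [line -8·x + -18·y + -520/9 = 0 ∩ |BC|² = 7730/81]
   → B = (-20/9, -20/9)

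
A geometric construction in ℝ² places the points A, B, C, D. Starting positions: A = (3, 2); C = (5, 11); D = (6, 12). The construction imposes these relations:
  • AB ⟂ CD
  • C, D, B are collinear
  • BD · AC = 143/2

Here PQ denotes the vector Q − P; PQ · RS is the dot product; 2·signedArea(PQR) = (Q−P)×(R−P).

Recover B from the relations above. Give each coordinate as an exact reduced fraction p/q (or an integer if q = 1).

1. B_x = -1/2  [C, D, B are collinear ∩ AB ⟂ CD]
2. B_y = 11/2  [C, D, B are collinear ∩ AB ⟂ CD]
   → B = (-1/2, 11/2)

B = (-1/2, 11/2)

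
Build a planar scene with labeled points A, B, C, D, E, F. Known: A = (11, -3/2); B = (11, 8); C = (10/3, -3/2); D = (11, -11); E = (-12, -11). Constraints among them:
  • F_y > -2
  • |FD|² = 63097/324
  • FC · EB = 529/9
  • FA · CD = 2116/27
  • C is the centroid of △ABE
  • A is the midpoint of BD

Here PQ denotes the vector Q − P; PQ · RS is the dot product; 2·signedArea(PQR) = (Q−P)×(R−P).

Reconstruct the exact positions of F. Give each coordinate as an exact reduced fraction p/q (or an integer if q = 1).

1. F_x = 7/9  [FC · EB = 529/9 ∩ FA · CD = 2116/27]
2. F_y = -3/2  [FC · EB = 529/9 ∩ FA · CD = 2116/27]
   → F = (7/9, -3/2)

F = (7/9, -3/2)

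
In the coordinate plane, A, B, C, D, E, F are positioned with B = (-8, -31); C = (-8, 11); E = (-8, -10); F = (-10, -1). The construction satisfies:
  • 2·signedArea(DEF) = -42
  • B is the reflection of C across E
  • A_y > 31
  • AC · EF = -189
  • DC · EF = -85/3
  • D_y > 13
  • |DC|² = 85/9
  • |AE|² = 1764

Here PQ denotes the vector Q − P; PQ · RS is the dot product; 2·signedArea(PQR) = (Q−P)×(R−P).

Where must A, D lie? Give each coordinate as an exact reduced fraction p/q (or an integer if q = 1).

1. A_x = -8  [line 2·x + -9·y + 304 = 0 ∩ |AE|² = 1764]
2. A_y = 32  [line 2·x + -9·y + 304 = 0 ∩ |AE|² = 1764]
   → A = (-8, 32)
3. D_x = -26/3  [2·signedArea(DEF) = -42 ∩ DC · EF = -85/3]
4. D_y = 14  [2·signedArea(DEF) = -42 ∩ DC · EF = -85/3]
   → D = (-26/3, 14)

A = (-8, 32)
D = (-26/3, 14)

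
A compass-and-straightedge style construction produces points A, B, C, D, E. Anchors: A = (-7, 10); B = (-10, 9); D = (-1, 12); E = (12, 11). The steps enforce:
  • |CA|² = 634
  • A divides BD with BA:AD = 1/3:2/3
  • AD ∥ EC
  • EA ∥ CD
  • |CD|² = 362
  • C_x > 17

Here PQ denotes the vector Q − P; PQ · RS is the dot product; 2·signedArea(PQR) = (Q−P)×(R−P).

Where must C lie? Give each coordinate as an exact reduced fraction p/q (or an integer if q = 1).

C = (18, 13)

1. C_x = 18  [EA ∥ CD ∩ AD ∥ EC]
2. C_y = 13  [EA ∥ CD ∩ AD ∥ EC]
   → C = (18, 13)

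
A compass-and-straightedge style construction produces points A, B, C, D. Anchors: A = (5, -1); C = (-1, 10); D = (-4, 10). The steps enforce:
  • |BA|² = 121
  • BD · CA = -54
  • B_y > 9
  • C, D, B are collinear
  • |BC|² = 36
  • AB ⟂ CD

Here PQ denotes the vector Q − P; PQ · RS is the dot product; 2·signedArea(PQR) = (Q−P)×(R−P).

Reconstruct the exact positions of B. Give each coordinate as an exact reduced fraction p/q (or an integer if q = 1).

B = (5, 10)

1. B_x = 5  [C, D, B are collinear ∩ AB ⟂ CD]
2. B_y = 10  [C, D, B are collinear ∩ AB ⟂ CD]
   → B = (5, 10)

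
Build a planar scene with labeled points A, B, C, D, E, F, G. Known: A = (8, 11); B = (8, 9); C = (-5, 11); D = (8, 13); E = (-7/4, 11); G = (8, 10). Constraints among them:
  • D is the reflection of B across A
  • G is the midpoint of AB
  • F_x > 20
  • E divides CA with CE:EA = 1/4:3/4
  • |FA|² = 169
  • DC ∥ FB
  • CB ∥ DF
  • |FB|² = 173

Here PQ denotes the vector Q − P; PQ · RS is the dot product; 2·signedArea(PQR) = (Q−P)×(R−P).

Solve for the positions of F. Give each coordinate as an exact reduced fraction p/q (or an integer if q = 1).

F = (21, 11)

1. F_x = 21  [DC ∥ FB ∩ CB ∥ DF]
2. F_y = 11  [DC ∥ FB ∩ CB ∥ DF]
   → F = (21, 11)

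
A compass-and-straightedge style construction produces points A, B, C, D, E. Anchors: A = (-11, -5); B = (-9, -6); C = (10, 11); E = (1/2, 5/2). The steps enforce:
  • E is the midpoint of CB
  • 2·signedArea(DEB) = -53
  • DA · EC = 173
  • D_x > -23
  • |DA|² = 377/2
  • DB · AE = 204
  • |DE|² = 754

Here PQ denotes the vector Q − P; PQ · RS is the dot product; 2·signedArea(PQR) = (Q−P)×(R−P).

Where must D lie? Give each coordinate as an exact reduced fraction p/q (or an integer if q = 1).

D = (-45/2, -25/2)

1. D_x = -45/2  [2·signedArea(DEB) = -53 ∩ DB · AE = 204]
2. D_y = -25/2  [2·signedArea(DEB) = -53 ∩ DB · AE = 204]
   → D = (-45/2, -25/2)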